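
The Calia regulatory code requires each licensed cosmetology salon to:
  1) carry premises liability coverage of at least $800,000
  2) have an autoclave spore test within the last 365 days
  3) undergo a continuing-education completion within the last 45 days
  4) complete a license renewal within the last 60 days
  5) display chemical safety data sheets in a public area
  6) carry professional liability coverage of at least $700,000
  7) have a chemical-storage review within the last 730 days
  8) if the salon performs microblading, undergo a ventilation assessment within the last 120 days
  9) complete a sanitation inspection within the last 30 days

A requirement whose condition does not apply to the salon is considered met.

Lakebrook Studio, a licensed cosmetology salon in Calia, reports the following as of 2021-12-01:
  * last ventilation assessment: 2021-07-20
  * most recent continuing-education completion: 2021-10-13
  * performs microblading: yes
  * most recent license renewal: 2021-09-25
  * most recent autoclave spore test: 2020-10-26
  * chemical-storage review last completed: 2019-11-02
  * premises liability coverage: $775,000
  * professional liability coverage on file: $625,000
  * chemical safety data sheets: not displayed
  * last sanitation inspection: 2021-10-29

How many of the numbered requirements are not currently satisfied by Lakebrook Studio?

1. premises liability coverage $775,000 < $800,000 → not met
2. autoclave spore test 401 days ago vs limit 365 → not met
3. continuing-education completion 49 days ago vs limit 45 → not met
4. license renewal 67 days ago vs limit 60 → not met
5. chemical safety data sheets absent → not met
6. professional liability coverage $625,000 < $700,000 → not met
7. chemical-storage review 760 days ago vs limit 730 → not met
8. condition 'performs microblading' holds; ventilation assessment 134 days ago vs limit 120 → not met
9. sanitation inspection 33 days ago vs limit 30 → not met
Not met: 9 of 9

9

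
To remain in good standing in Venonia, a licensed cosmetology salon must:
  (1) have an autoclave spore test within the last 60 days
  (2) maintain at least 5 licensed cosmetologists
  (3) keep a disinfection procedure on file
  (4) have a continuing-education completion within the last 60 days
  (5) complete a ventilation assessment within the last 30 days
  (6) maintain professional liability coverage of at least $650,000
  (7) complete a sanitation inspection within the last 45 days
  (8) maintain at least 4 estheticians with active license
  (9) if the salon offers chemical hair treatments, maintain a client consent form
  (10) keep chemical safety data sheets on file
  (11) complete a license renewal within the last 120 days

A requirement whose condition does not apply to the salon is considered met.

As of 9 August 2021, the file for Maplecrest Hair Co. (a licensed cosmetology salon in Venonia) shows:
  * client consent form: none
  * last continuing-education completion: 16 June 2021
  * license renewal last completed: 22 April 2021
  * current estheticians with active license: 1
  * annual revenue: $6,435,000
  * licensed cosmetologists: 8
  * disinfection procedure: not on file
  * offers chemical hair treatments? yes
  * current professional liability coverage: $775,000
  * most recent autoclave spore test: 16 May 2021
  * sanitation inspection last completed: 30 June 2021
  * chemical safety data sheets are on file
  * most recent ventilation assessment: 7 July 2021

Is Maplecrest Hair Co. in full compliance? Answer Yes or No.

No

1. autoclave spore test 85 days ago vs limit 60 → not met
2. licensed cosmetologists 8 ≥ 5 → met
3. disinfection procedure absent → not met
4. continuing-education completion 54 days ago vs limit 60 → met
5. ventilation assessment 33 days ago vs limit 30 → not met
6. professional liability coverage $775,000 ≥ $650,000 → met
7. sanitation inspection 40 days ago vs limit 45 → met
8. estheticians with active license 1 < 4 → not met
9. condition 'offers chemical hair treatments' holds; client consent form absent → not met
10. chemical safety data sheets present → met
11. license renewal 109 days ago vs limit 120 → met
Not met: 1, 3, 5, 8, 9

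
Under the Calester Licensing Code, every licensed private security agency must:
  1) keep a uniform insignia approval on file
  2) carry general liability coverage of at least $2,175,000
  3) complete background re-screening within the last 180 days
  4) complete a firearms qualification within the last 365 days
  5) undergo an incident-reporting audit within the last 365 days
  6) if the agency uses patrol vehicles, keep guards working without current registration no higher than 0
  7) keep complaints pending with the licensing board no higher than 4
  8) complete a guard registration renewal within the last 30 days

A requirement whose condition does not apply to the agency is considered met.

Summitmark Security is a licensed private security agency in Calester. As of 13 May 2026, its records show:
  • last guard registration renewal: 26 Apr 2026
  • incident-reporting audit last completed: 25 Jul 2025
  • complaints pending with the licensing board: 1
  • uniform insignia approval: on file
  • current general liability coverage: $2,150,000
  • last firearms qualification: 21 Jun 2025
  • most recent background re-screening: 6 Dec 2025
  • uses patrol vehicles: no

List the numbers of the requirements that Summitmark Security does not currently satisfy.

1. uniform insignia approval present → met
2. general liability coverage $2,150,000 < $2,175,000 → not met
3. background re-screening 158 days ago vs limit 180 → met
4. firearms qualification 326 days ago vs limit 365 → met
5. incident-reporting audit 292 days ago vs limit 365 → met
6. condition 'uses patrol vehicles' does not hold → requirement n/a → met
7. complaints pending with the licensing board 1 ≤ 4 → met
8. guard registration renewal 17 days ago vs limit 30 → met
Not met: 2

2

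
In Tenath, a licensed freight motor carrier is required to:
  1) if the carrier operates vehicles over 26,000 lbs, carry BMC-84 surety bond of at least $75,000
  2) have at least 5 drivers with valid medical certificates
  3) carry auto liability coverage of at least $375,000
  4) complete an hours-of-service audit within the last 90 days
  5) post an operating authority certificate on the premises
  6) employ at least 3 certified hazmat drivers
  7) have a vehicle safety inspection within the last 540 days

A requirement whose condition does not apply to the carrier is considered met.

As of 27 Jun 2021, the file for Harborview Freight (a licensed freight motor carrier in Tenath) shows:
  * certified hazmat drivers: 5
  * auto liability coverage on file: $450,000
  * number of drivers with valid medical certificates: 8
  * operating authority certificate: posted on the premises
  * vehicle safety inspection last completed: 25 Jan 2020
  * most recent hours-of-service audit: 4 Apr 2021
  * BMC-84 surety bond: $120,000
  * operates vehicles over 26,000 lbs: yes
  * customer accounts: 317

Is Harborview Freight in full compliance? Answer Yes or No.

Yes

1. condition 'operates vehicles over 26,000 lbs' holds; BMC-84 surety bond $120,000 ≥ $75,000 → met
2. drivers with valid medical certificates 8 ≥ 5 → met
3. auto liability coverage $450,000 ≥ $375,000 → met
4. hours-of-service audit 84 days ago vs limit 90 → met
5. operating authority certificate present → met
6. certified hazmat drivers 5 ≥ 3 → met
7. vehicle safety inspection 519 days ago vs limit 540 → met
All met.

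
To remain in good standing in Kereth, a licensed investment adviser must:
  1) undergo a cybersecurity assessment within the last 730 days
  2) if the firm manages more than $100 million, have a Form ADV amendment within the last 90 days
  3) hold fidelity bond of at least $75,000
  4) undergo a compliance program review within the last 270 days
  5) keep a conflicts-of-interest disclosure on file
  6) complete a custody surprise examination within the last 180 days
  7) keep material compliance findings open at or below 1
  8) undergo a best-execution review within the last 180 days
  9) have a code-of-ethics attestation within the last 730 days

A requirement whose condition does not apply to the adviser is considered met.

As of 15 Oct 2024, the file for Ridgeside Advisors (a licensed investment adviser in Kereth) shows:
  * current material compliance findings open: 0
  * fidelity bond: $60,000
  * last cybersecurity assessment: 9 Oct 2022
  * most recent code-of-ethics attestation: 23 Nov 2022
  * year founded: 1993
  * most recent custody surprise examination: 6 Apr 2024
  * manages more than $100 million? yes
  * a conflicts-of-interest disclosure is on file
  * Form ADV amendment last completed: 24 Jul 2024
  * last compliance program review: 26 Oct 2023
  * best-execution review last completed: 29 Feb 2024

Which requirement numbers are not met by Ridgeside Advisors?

1, 3, 4, 6, 8

1. cybersecurity assessment 737 days ago vs limit 730 → not met
2. condition 'manages more than $100 million' holds; Form ADV amendment 83 days ago vs limit 90 → met
3. fidelity bond $60,000 < $75,000 → not met
4. compliance program review 355 days ago vs limit 270 → not met
5. conflicts-of-interest disclosure present → met
6. custody surprise examination 192 days ago vs limit 180 → not met
7. material compliance findings open 0 ≤ 1 → met
8. best-execution review 229 days ago vs limit 180 → not met
9. code-of-ethics attestation 692 days ago vs limit 730 → met
Not met: 1, 3, 4, 6, 8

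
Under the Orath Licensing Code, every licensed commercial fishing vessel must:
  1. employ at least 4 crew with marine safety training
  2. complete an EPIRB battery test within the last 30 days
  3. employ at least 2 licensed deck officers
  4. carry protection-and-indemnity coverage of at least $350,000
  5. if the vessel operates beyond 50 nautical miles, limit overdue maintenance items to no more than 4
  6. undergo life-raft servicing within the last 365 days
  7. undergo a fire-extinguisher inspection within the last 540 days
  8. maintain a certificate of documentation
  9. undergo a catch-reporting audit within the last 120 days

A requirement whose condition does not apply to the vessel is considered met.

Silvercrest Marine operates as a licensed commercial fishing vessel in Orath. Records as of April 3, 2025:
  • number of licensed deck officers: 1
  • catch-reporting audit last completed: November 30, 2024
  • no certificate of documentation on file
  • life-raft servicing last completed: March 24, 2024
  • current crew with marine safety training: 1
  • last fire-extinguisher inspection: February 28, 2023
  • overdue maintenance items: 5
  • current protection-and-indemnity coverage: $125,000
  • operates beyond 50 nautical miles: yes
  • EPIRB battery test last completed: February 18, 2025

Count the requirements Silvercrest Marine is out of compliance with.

9

1. crew with marine safety training 1 < 4 → not met
2. EPIRB battery test 44 days ago vs limit 30 → not met
3. licensed deck officers 1 < 2 → not met
4. protection-and-indemnity coverage $125,000 < $350,000 → not met
5. condition 'operates beyond 50 nautical miles' holds; overdue maintenance items 5 > 4 → not met
6. life-raft servicing 375 days ago vs limit 365 → not met
7. fire-extinguisher inspection 765 days ago vs limit 540 → not met
8. certificate of documentation absent → not met
9. catch-reporting audit 124 days ago vs limit 120 → not met
Not met: 9 of 9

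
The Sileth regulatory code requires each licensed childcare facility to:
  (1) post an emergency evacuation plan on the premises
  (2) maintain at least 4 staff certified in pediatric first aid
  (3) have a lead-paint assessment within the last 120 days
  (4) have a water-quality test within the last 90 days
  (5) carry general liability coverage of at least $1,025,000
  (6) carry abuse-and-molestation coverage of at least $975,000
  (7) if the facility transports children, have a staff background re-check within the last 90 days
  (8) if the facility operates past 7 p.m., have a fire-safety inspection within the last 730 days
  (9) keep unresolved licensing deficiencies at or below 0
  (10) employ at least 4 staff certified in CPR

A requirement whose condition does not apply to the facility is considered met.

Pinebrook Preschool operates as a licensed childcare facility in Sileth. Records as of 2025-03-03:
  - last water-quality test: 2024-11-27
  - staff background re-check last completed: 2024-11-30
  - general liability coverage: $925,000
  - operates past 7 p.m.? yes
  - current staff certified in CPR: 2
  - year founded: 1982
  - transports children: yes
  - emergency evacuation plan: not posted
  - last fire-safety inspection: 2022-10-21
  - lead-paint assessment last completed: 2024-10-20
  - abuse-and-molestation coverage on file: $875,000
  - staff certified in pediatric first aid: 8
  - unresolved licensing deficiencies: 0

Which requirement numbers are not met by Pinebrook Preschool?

1, 3, 4, 5, 6, 7, 8, 10

1. emergency evacuation plan absent → not met
2. staff certified in pediatric first aid 8 ≥ 4 → met
3. lead-paint assessment 134 days ago vs limit 120 → not met
4. water-quality test 96 days ago vs limit 90 → not met
5. general liability coverage $925,000 < $1,025,000 → not met
6. abuse-and-molestation coverage $875,000 < $975,000 → not met
7. condition 'transports children' holds; staff background re-check 93 days ago vs limit 90 → not met
8. condition 'operates past 7 p.m.' holds; fire-safety inspection 864 days ago vs limit 730 → not met
9. unresolved licensing deficiencies 0 ≤ 0 → met
10. staff certified in CPR 2 < 4 → not met
Not met: 1, 3, 4, 5, 6, 7, 8, 10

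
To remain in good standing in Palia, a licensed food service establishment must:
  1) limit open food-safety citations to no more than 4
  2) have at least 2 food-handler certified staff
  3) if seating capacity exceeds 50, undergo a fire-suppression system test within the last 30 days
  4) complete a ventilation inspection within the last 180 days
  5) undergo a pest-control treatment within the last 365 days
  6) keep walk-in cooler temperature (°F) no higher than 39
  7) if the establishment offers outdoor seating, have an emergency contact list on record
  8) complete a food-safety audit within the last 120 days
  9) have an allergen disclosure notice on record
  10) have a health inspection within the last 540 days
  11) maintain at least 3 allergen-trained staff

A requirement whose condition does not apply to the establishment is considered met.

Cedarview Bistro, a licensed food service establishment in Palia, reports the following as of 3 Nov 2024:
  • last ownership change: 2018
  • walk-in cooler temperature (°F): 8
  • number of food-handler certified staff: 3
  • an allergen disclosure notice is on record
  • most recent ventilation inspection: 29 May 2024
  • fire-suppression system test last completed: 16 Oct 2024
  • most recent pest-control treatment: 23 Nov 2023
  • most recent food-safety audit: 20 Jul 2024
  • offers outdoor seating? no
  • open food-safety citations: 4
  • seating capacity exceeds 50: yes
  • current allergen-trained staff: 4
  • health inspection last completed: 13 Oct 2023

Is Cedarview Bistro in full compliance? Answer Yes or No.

Yes

1. open food-safety citations 4 ≤ 4 → met
2. food-handler certified staff 3 ≥ 2 → met
3. condition 'seating capacity exceeds 50' holds; fire-suppression system test 18 days ago vs limit 30 → met
4. ventilation inspection 158 days ago vs limit 180 → met
5. pest-control treatment 346 days ago vs limit 365 → met
6. walk-in cooler temperature (°F) 8 ≤ 39 → met
7. condition 'offers outdoor seating' does not hold → requirement n/a → met
8. food-safety audit 106 days ago vs limit 120 → met
9. allergen disclosure notice present → met
10. health inspection 387 days ago vs limit 540 → met
11. allergen-trained staff 4 ≥ 3 → met
All met.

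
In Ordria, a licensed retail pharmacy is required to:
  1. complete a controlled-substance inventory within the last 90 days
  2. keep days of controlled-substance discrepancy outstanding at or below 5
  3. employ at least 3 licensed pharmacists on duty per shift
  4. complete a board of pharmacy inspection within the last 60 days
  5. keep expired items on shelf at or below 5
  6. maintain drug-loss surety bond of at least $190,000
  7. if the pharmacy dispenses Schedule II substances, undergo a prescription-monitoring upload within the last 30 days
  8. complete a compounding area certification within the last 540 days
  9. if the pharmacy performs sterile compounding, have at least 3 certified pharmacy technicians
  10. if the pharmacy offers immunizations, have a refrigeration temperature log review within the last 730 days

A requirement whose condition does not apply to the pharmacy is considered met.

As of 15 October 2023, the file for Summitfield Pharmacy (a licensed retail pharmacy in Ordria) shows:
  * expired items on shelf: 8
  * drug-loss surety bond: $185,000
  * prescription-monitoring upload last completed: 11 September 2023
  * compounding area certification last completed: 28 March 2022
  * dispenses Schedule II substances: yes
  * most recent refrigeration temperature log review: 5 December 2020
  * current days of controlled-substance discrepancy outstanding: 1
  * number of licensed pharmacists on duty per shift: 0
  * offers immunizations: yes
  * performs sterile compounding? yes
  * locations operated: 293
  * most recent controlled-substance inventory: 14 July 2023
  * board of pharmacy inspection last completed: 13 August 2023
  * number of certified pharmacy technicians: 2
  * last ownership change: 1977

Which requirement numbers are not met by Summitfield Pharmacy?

1, 3, 4, 5, 6, 7, 8, 9, 10

1. controlled-substance inventory 93 days ago vs limit 90 → not met
2. days of controlled-substance discrepancy outstanding 1 ≤ 5 → met
3. licensed pharmacists on duty per shift 0 < 3 → not met
4. board of pharmacy inspection 63 days ago vs limit 60 → not met
5. expired items on shelf 8 > 5 → not met
6. drug-loss surety bond $185,000 < $190,000 → not met
7. condition 'dispenses Schedule II substances' holds; prescription-monitoring upload 34 days ago vs limit 30 → not met
8. compounding area certification 566 days ago vs limit 540 → not met
9. condition 'performs sterile compounding' holds; certified pharmacy technicians 2 < 3 → not met
10. condition 'offers immunizations' holds; refrigeration temperature log review 1044 days ago vs limit 730 → not met
Not met: 1, 3, 4, 5, 6, 7, 8, 9, 10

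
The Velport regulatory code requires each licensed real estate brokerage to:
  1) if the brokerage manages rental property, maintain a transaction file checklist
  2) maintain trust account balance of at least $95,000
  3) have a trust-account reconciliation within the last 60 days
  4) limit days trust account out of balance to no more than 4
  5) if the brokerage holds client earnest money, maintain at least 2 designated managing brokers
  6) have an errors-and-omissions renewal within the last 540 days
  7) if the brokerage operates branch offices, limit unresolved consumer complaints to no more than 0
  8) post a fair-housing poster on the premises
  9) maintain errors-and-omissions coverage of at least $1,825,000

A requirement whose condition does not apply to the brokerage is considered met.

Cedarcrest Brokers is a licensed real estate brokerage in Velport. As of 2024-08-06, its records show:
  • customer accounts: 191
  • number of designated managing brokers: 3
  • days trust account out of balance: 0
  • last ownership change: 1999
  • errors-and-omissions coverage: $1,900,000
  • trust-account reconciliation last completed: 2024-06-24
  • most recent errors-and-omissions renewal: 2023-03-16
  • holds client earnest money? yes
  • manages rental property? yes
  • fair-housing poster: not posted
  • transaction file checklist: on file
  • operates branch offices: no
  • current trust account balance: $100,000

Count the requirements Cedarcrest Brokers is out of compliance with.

1. condition 'manages rental property' holds; transaction file checklist present → met
2. trust account balance $100,000 ≥ $95,000 → met
3. trust-account reconciliation 43 days ago vs limit 60 → met
4. days trust account out of balance 0 ≤ 4 → met
5. condition 'holds client earnest money' holds; designated managing brokers 3 ≥ 2 → met
6. errors-and-omissions renewal 509 days ago vs limit 540 → met
7. condition 'operates branch offices' does not hold → requirement n/a → met
8. fair-housing poster absent → not met
9. errors-and-omissions coverage $1,900,000 ≥ $1,825,000 → met
Not met: 1 of 9

1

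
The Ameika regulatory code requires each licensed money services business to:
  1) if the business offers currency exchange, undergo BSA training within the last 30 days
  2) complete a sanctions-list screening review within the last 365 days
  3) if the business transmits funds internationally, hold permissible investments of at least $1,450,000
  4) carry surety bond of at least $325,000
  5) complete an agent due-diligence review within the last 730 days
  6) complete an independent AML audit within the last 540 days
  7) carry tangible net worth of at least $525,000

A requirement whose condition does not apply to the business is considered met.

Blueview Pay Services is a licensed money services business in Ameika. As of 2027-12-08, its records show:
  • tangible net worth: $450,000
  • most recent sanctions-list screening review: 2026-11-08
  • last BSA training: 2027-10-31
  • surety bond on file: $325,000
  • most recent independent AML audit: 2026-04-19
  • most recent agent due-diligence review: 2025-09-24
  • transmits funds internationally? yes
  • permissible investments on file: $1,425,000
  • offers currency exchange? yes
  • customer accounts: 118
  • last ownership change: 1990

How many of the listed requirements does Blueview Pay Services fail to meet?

1. condition 'offers currency exchange' holds; BSA training 38 days ago vs limit 30 → not met
2. sanctions-list screening review 395 days ago vs limit 365 → not met
3. condition 'transmits funds internationally' holds; permissible investments $1,425,000 < $1,450,000 → not met
4. surety bond $325,000 ≥ $325,000 → met
5. agent due-diligence review 805 days ago vs limit 730 → not met
6. independent AML audit 598 days ago vs limit 540 → not met
7. tangible net worth $450,000 < $525,000 → not met
Not met: 6 of 7

6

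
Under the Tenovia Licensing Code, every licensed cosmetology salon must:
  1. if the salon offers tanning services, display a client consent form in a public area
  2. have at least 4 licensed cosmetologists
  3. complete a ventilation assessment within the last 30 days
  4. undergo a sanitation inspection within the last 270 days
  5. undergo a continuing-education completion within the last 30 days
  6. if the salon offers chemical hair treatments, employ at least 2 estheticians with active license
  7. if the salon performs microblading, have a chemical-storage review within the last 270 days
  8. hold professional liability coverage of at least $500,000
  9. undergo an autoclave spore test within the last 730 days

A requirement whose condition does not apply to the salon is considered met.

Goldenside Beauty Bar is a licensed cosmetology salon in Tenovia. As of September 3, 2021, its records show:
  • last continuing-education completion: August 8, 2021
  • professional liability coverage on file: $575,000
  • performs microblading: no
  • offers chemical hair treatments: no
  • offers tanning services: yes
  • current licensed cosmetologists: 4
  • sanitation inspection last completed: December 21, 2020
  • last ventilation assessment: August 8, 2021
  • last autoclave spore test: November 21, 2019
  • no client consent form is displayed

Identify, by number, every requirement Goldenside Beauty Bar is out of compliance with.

1. condition 'offers tanning services' holds; client consent form absent → not met
2. licensed cosmetologists 4 ≥ 4 → met
3. ventilation assessment 26 days ago vs limit 30 → met
4. sanitation inspection 256 days ago vs limit 270 → met
5. continuing-education completion 26 days ago vs limit 30 → met
6. condition 'offers chemical hair treatments' does not hold → requirement n/a → met
7. condition 'performs microblading' does not hold → requirement n/a → met
8. professional liability coverage $575,000 ≥ $500,000 → met
9. autoclave spore test 652 days ago vs limit 730 → met
Not met: 1

1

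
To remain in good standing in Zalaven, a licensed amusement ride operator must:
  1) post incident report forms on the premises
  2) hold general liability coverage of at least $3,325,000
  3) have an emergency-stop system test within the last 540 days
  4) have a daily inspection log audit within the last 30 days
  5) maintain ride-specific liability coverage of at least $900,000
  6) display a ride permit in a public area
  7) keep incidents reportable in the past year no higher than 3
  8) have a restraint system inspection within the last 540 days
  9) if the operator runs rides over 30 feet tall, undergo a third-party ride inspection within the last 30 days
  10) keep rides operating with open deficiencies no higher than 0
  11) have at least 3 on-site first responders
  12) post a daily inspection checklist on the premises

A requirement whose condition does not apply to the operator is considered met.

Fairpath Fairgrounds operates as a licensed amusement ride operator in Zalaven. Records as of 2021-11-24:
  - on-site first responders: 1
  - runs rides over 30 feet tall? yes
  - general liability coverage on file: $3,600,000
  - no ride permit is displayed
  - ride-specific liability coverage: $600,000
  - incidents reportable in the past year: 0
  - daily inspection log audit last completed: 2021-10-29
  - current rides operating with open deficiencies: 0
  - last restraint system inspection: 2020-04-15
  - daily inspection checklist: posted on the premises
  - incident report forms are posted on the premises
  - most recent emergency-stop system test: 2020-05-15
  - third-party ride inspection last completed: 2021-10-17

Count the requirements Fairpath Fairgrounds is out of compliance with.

1. incident report forms present → met
2. general liability coverage $3,600,000 ≥ $3,325,000 → met
3. emergency-stop system test 558 days ago vs limit 540 → not met
4. daily inspection log audit 26 days ago vs limit 30 → met
5. ride-specific liability coverage $600,000 < $900,000 → not met
6. ride permit absent → not met
7. incidents reportable in the past year 0 ≤ 3 → met
8. restraint system inspection 588 days ago vs limit 540 → not met
9. condition 'runs rides over 30 feet tall' holds; third-party ride inspection 38 days ago vs limit 30 → not met
10. rides operating with open deficiencies 0 ≤ 0 → met
11. on-site first responders 1 < 3 → not met
12. daily inspection checklist present → met
Not met: 6 of 12

6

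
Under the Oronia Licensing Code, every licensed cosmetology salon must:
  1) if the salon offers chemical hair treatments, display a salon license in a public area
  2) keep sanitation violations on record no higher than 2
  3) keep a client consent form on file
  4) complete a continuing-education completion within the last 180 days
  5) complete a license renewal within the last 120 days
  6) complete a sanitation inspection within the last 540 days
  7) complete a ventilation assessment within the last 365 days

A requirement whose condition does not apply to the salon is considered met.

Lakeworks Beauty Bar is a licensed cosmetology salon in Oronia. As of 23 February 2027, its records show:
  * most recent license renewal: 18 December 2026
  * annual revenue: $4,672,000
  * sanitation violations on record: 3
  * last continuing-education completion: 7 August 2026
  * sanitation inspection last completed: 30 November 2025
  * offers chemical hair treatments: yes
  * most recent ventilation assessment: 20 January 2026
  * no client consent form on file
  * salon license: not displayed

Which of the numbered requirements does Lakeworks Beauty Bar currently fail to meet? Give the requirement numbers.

1. condition 'offers chemical hair treatments' holds; salon license absent → not met
2. sanitation violations on record 3 > 2 → not met
3. client consent form absent → not met
4. continuing-education completion 200 days ago vs limit 180 → not met
5. license renewal 67 days ago vs limit 120 → met
6. sanitation inspection 450 days ago vs limit 540 → met
7. ventilation assessment 399 days ago vs limit 365 → not met
Not met: 1, 2, 3, 4, 7

1, 2, 3, 4, 7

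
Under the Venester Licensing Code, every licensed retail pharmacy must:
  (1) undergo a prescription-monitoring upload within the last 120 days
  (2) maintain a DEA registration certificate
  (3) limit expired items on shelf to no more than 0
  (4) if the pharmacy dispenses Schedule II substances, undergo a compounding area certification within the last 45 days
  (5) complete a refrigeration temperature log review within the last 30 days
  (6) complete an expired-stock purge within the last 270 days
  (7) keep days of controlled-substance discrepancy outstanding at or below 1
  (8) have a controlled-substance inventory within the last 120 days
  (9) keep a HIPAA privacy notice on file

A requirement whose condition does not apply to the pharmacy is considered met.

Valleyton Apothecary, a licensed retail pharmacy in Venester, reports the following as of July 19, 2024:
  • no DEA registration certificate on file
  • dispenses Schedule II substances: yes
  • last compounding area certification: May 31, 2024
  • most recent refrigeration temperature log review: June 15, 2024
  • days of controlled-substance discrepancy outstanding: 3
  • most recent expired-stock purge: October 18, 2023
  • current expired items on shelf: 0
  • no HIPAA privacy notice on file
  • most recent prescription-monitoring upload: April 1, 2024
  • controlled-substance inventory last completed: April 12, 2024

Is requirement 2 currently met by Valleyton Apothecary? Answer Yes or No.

2. DEA registration certificate absent → not met

No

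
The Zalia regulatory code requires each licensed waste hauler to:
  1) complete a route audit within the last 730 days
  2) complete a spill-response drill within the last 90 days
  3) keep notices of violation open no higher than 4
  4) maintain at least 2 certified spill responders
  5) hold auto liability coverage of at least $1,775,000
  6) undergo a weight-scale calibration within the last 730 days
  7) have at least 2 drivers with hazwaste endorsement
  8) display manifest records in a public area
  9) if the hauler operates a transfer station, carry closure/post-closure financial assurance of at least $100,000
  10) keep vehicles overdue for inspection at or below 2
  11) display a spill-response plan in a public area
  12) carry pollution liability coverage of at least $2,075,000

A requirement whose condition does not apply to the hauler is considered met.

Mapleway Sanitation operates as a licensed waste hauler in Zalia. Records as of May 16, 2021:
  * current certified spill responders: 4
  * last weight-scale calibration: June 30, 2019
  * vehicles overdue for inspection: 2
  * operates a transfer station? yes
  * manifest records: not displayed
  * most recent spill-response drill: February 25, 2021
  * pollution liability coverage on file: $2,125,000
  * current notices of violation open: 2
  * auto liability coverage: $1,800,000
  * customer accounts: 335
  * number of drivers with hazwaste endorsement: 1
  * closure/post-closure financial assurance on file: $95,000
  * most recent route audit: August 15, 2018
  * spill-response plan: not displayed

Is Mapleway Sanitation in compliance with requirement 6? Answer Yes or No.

6. weight-scale calibration 686 days ago vs limit 730 → met

Yes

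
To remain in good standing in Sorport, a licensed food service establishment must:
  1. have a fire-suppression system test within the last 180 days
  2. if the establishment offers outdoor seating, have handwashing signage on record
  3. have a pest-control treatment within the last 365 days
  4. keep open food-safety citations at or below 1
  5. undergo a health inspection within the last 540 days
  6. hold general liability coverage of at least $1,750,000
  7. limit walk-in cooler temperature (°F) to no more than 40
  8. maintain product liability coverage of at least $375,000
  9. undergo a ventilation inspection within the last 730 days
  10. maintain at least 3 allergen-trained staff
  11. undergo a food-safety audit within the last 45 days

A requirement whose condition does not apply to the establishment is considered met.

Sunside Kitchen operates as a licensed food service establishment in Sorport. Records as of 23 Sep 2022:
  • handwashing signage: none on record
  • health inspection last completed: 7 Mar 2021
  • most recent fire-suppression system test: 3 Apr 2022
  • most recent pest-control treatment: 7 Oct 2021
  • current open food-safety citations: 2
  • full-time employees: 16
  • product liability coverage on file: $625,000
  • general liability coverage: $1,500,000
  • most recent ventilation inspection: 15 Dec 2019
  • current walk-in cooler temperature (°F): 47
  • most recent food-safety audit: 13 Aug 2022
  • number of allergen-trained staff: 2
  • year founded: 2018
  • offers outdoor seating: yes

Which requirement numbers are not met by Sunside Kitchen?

1. fire-suppression system test 173 days ago vs limit 180 → met
2. condition 'offers outdoor seating' holds; handwashing signage absent → not met
3. pest-control treatment 351 days ago vs limit 365 → met
4. open food-safety citations 2 > 1 → not met
5. health inspection 565 days ago vs limit 540 → not met
6. general liability coverage $1,500,000 < $1,750,000 → not met
7. walk-in cooler temperature (°F) 47 > 40 → not met
8. product liability coverage $625,000 ≥ $375,000 → met
9. ventilation inspection 1013 days ago vs limit 730 → not met
10. allergen-trained staff 2 < 3 → not met
11. food-safety audit 41 days ago vs limit 45 → met
Not met: 2, 4, 5, 6, 7, 9, 10

2, 4, 5, 6, 7, 9, 10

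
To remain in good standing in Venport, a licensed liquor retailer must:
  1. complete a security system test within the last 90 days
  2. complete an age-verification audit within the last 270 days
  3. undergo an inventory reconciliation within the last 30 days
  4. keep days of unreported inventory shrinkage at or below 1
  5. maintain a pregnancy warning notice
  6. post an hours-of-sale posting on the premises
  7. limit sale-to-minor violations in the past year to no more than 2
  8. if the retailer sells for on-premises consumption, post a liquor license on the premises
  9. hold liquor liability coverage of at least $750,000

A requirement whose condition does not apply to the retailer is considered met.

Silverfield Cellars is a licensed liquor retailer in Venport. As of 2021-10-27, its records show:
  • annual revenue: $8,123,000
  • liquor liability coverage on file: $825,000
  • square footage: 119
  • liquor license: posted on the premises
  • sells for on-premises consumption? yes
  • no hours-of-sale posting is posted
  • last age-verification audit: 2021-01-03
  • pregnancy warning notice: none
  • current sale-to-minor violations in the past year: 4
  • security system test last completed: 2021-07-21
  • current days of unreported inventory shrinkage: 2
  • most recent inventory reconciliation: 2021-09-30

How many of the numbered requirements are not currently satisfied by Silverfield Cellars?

6

1. security system test 98 days ago vs limit 90 → not met
2. age-verification audit 297 days ago vs limit 270 → not met
3. inventory reconciliation 27 days ago vs limit 30 → met
4. days of unreported inventory shrinkage 2 > 1 → not met
5. pregnancy warning notice absent → not met
6. hours-of-sale posting absent → not met
7. sale-to-minor violations in the past year 4 > 2 → not met
8. condition 'sells for on-premises consumption' holds; liquor license present → met
9. liquor liability coverage $825,000 ≥ $750,000 → met
Not met: 6 of 9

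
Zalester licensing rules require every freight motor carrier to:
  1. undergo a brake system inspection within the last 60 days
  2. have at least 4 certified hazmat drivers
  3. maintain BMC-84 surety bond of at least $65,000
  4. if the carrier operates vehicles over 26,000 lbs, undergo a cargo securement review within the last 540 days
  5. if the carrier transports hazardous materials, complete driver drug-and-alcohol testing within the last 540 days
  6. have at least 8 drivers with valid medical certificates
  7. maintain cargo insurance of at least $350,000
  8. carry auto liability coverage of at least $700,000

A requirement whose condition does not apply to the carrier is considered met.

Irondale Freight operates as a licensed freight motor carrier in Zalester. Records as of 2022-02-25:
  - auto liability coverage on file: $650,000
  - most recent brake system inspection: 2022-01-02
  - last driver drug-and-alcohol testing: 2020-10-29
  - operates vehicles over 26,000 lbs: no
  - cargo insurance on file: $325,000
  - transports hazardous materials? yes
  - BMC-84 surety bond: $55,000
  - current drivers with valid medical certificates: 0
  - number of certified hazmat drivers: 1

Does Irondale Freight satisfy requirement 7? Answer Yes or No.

No

7. cargo insurance $325,000 < $350,000 → not met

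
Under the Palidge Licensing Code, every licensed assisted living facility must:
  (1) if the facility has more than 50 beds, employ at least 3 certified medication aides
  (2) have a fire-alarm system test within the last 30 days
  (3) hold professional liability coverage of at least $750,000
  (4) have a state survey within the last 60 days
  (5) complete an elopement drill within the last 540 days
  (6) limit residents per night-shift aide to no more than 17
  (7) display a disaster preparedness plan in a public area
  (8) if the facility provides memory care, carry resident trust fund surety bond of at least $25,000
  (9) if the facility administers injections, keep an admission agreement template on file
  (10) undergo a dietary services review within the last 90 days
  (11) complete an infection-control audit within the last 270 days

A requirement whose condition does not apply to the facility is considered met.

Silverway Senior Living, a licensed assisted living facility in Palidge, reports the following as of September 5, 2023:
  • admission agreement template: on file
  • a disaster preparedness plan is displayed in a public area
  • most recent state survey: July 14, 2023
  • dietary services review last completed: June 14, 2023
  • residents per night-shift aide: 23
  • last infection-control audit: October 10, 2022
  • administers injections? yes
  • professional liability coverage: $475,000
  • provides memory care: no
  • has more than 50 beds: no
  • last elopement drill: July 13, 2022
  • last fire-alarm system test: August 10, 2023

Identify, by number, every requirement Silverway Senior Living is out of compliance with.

3, 6, 11

1. condition 'has more than 50 beds' does not hold → requirement n/a → met
2. fire-alarm system test 26 days ago vs limit 30 → met
3. professional liability coverage $475,000 < $750,000 → not met
4. state survey 53 days ago vs limit 60 → met
5. elopement drill 419 days ago vs limit 540 → met
6. residents per night-shift aide 23 > 17 → not met
7. disaster preparedness plan present → met
8. condition 'provides memory care' does not hold → requirement n/a → met
9. condition 'administers injections' holds; admission agreement template present → met
10. dietary services review 83 days ago vs limit 90 → met
11. infection-control audit 330 days ago vs limit 270 → not met
Not met: 3, 6, 11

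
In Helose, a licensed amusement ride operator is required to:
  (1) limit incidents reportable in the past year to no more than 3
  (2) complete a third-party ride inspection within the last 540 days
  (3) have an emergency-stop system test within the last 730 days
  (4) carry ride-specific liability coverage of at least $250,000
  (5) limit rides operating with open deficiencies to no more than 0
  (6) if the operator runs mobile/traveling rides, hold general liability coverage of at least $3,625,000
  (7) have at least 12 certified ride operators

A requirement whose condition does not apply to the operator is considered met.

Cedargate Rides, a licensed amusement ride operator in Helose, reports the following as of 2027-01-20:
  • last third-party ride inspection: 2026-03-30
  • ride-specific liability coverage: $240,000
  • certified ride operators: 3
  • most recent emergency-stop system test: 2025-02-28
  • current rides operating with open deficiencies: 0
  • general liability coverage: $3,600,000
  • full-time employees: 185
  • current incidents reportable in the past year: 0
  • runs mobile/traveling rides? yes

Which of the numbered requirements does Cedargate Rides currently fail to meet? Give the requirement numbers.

1. incidents reportable in the past year 0 ≤ 3 → met
2. third-party ride inspection 296 days ago vs limit 540 → met
3. emergency-stop system test 691 days ago vs limit 730 → met
4. ride-specific liability coverage $240,000 < $250,000 → not met
5. rides operating with open deficiencies 0 ≤ 0 → met
6. condition 'runs mobile/traveling rides' holds; general liability coverage $3,600,000 < $3,625,000 → not met
7. certified ride operators 3 < 12 → not met
Not met: 4, 6, 7

4, 6, 7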